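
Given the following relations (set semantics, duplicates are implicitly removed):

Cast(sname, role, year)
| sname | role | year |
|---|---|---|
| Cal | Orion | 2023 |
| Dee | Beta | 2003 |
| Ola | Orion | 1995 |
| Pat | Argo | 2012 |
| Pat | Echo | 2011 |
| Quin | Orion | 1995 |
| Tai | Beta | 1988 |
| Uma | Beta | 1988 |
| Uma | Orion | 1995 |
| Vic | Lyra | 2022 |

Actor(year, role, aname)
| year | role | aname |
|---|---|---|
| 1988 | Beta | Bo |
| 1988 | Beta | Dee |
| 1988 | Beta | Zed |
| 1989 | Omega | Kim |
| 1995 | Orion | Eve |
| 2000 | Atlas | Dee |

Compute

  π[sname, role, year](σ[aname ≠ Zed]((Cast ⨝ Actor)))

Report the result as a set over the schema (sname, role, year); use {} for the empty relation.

{(Ola, Orion, 1995), (Quin, Orion, 1995), (Tai, Beta, 1988), (Uma, Beta, 1988), (Uma, Orion, 1995)}

Cast ⋈ Actor (natural join on role, year): {(Ola, Orion, 1995, Eve), (Quin, Orion, 1995, Eve), (Tai, Beta, 1988, Bo), (Tai, Beta, 1988, Dee), (Tai, Beta, 1988, Zed), (Uma, Beta, 1988, Bo), (Uma, Beta, 1988, Dee), (Uma, Beta, 1988, Zed), (Uma, Orion, 1995, Eve)}
σ[aname ≠ Zed]: keep tuples satisfying aname ≠ Zed → {(Ola, Orion, 1995, Eve), (Quin, Orion, 1995, Eve), (Tai, Beta, 1988, Bo), (Tai, Beta, 1988, Dee), (Uma, Beta, 1988, Bo), (Uma, Beta, 1988, Dee), (Uma, Orion, 1995, Eve)}
Keep only column(s) sname, role, year (2 duplicate(s) eliminated): {(Ola, Orion, 1995), (Quin, Orion, 1995), (Tai, Beta, 1988), (Uma, Beta, 1988), (Uma, Orion, 1995)}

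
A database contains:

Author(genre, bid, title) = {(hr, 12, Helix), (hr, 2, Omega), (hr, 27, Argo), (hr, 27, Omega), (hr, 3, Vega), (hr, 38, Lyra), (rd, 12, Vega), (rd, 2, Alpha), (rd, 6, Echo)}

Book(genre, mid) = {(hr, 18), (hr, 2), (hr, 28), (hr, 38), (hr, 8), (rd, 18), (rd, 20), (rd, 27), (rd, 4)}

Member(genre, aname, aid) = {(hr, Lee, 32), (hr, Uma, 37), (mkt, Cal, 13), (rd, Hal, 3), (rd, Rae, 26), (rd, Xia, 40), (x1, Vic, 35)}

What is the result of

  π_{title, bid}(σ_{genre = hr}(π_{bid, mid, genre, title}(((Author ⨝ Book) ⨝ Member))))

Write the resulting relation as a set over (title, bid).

{(Argo, 27), (Helix, 12), (Lyra, 38), (Omega, 2), (Omega, 27), (Vega, 3)}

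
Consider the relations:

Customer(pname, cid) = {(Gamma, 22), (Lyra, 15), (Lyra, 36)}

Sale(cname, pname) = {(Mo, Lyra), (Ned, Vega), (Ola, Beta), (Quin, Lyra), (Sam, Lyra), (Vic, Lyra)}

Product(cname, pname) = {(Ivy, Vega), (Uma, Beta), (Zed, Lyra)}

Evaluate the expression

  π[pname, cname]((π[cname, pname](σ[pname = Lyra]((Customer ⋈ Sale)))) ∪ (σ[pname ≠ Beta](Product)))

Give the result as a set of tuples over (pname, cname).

Customer ⋈ Sale (natural join on pname): {(Lyra, 15, Mo), (Lyra, 15, Quin), (Lyra, 15, Sam), (Lyra, 15, Vic), (Lyra, 36, Mo), (Lyra, 36, Quin), (Lyra, 36, Sam), (Lyra, 36, Vic)}
Selection pname = Lyra: {(Lyra, 15, Mo), (Lyra, 15, Quin), (Lyra, 15, Sam), (Lyra, 15, Vic), (Lyra, 36, Mo), (Lyra, 36, Quin), (Lyra, 36, Sam), (Lyra, 36, Vic)}
π[cname, pname]: project onto (cname, pname) (4 duplicate(s) eliminated) → {(Mo, Lyra), (Quin, Lyra), (Sam, Lyra), (Vic, Lyra)}
Selection pname ≠ Beta: {(Ivy, Vega), (Zed, Lyra)}
Taking the union: {(Ivy, Vega), (Mo, Lyra), (Quin, Lyra), (Sam, Lyra), (Vic, Lyra), (Zed, Lyra)}
π[pname, cname]: project onto (pname, cname) → {(Lyra, Mo), (Lyra, Quin), (Lyra, Sam), (Lyra, Vic), (Lyra, Zed), (Vega, Ivy)}

{(Lyra, Mo), (Lyra, Quin), (Lyra, Sam), (Lyra, Vic), (Lyra, Zed), (Vega, Ivy)}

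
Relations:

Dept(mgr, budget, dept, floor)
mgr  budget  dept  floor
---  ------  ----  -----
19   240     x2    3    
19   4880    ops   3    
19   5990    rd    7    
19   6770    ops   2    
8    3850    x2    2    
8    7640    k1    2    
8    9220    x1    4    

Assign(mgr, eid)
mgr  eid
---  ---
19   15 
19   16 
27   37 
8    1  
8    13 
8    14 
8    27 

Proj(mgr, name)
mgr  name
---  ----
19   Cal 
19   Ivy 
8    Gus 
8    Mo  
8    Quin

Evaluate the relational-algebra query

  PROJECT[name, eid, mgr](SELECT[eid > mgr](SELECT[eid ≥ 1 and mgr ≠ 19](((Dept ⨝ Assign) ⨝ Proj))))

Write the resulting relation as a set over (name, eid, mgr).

{(Gus, 13, 8), (Gus, 14, 8), (Gus, 27, 8), (Mo, 13, 8), (Mo, 14, 8), (Mo, 27, 8), (Quin, 13, 8), (Quin, 14, 8), (Quin, 27, 8)}

Natural join on mgr: {(19, 240, x2, 3, 15), (19, 240, x2, 3, 16), (19, 4880, ops, 3, 15), (19, 4880, ops, 3, 16), (19, 5990, rd, 7, 15), (19, 5990, rd, 7, 16), (19, 6770, ops, 2, 15), (19, 6770, ops, 2, 16), (8, 3850, x2, 2, 1), (8, 3850, x2, 2, 13), (8, 3850, x2, 2, 14), (8, 3850, x2, 2, 27), (8, 7640, k1, 2, 1), (8, 7640, k1, 2, 13), (8, 7640, k1, 2, 14), (8, 7640, k1, 2, 27), (8, 9220, x1, 4, 1), (8, 9220, x1, 4, 13), (8, 9220, x1, 4, 14), (8, 9220, x1, 4, 27)}
Natural join on mgr: {(19, 240, x2, 3, 15, Cal), (19, 240, x2, 3, 15, Ivy), (19, 240, x2, 3, 16, Cal), (19, 240, x2, 3, 16, Ivy), (19, 4880, ops, 3, 15, Cal), (19, 4880, ops, 3, 15, Ivy), (19, 4880, ops, 3, 16, Cal), (19, 4880, ops, 3, 16, Ivy), (19, 5990, rd, 7, 15, Cal), (19, 5990, rd, 7, 15, Ivy), (19, 5990, rd, 7, 16, Cal), (19, 5990, rd, 7, 16, Ivy), (19, 6770, ops, 2, 15, Cal), (19, 6770, ops, 2, 15, Ivy), (19, 6770, ops, 2, 16, Cal), (19, 6770, ops, 2, 16, Ivy), (8, 3850, x2, 2, 1, Gus), (8, 3850, x2, 2, 1, Mo), (8, 3850, x2, 2, 1, Quin), (8, 3850, x2, 2, 13, Gus), (8, 3850, x2, 2, 13, Mo), (8, 3850, x2, 2, 13, Quin), (8, 3850, x2, 2, 14, Gus), (8, 3850, x2, 2, 14, Mo), (8, 3850, x2, 2, 14, Quin), (8, 3850, x2, 2, 27, Gus), (8, 3850, x2, 2, 27, Mo), (8, 3850, x2, 2, 27, Quin), (8, 7640, k1, 2, 1, Gus), (8, 7640, k1, 2, 1, Mo), (8, 7640, k1, 2, 1, Quin), (8, 7640, k1, 2, 13, Gus), (8, 7640, k1, 2, 13, Mo), (8, 7640, k1, 2, 13, Quin), (8, 7640, k1, 2, 14, Gus), (8, 7640, k1, 2, 14, Mo), (8, 7640, k1, 2, 14, Quin), (8, 7640, k1, 2, 27, Gus), (8, 7640, k1, 2, 27, Mo), (8, 7640, k1, 2, 27, Quin), (8, 9220, x1, 4, 1, Gus), (8, 9220, x1, 4, 1, Mo), (8, 9220, x1, 4, 1, Quin), (8, 9220, x1, 4, 13, Gus), (8, 9220, x1, 4, 13, Mo), (8, 9220, x1, 4, 13, Quin), (8, 9220, x1, 4, 14, Gus), (8, 9220, x1, 4, 14, Mo), (8, 9220, x1, 4, 14, Quin), (8, 9220, x1, 4, 27, Gus), (8, 9220, x1, 4, 27, Mo), (8, 9220, x1, 4, 27, Quin)}
σ[eid ≥ 1 and mgr ≠ 19]: keep tuples satisfying eid ≥ 1 and mgr ≠ 19 → {(8, 3850, x2, 2, 1, Gus), (8, 3850, x2, 2, 1, Mo), (8, 3850, x2, 2, 1, Quin), (8, 3850, x2, 2, 13, Gus), (8, 3850, x2, 2, 13, Mo), (8, 3850, x2, 2, 13, Quin), (8, 3850, x2, 2, 14, Gus), (8, 3850, x2, 2, 14, Mo), (8, 3850, x2, 2, 14, Quin), (8, 3850, x2, 2, 27, Gus), (8, 3850, x2, 2, 27, Mo), (8, 3850, x2, 2, 27, Quin), (8, 7640, k1, 2, 1, Gus), (8, 7640, k1, 2, 1, Mo), (8, 7640, k1, 2, 1, Quin), (8, 7640, k1, 2, 13, Gus), (8, 7640, k1, 2, 13, Mo), (8, 7640, k1, 2, 13, Quin), (8, 7640, k1, 2, 14, Gus), (8, 7640, k1, 2, 14, Mo), (8, 7640, k1, 2, 14, Quin), (8, 7640, k1, 2, 27, Gus), (8, 7640, k1, 2, 27, Mo), (8, 7640, k1, 2, 27, Quin), (8, 9220, x1, 4, 1, Gus), (8, 9220, x1, 4, 1, Mo), (8, 9220, x1, 4, 1, Quin), (8, 9220, x1, 4, 13, Gus), (8, 9220, x1, 4, 13, Mo), (8, 9220, x1, 4, 13, Quin), (8, 9220, x1, 4, 14, Gus), (8, 9220, x1, 4, 14, Mo), (8, 9220, x1, 4, 14, Quin), (8, 9220, x1, 4, 27, Gus), (8, 9220, x1, 4, 27, Mo), (8, 9220, x1, 4, 27, Quin)}
σ[eid > mgr]: keep tuples satisfying eid > mgr → {(8, 3850, x2, 2, 13, Gus), (8, 3850, x2, 2, 13, Mo), (8, 3850, x2, 2, 13, Quin), (8, 3850, x2, 2, 14, Gus), (8, 3850, x2, 2, 14, Mo), (8, 3850, x2, 2, 14, Quin), (8, 3850, x2, 2, 27, Gus), (8, 3850, x2, 2, 27, Mo), (8, 3850, x2, 2, 27, Quin), (8, 7640, k1, 2, 13, Gus), (8, 7640, k1, 2, 13, Mo), (8, 7640, k1, 2, 13, Quin), (8, 7640, k1, 2, 14, Gus), (8, 7640, k1, 2, 14, Mo), (8, 7640, k1, 2, 14, Quin), (8, 7640, k1, 2, 27, Gus), (8, 7640, k1, 2, 27, Mo), (8, 7640, k1, 2, 27, Quin), (8, 9220, x1, 4, 13, Gus), (8, 9220, x1, 4, 13, Mo), (8, 9220, x1, 4, 13, Quin), (8, 9220, x1, 4, 14, Gus), (8, 9220, x1, 4, 14, Mo), (8, 9220, x1, 4, 14, Quin), (8, 9220, x1, 4, 27, Gus), (8, 9220, x1, 4, 27, Mo), (8, 9220, x1, 4, 27, Quin)}
π_{name, eid, mgr} gives {(Gus, 13, 8), (Gus, 14, 8), (Gus, 27, 8), (Mo, 13, 8), (Mo, 14, 8), (Mo, 27, 8), (Quin, 13, 8), (Quin, 14, 8), (Quin, 27, 8)} (18 duplicate(s) eliminated).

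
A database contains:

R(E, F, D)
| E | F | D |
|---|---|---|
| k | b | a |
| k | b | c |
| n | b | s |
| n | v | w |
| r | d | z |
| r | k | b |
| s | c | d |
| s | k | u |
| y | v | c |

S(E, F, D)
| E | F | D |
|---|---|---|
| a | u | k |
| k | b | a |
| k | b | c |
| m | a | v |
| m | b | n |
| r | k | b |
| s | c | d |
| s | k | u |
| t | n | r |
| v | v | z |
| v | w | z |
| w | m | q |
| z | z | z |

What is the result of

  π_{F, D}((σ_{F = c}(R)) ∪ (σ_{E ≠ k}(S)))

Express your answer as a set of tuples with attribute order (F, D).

{(a, v), (b, n), (c, d), (k, b), (k, u), (m, q), (n, r), (u, k), (v, z), (w, z), (z, z)}

σ[F = c]: keep tuples satisfying F = c → {(s, c, d)}
σ[E ≠ k]: keep tuples satisfying E ≠ k → {(a, u, k), (m, a, v), (m, b, n), (r, k, b), (s, c, d), (s, k, u), (t, n, r), (v, v, z), (v, w, z), (w, m, q), (z, z, z)}
Set union of the two operands is {(a, u, k), (m, a, v), (m, b, n), (r, k, b), (s, c, d), (s, k, u), (t, n, r), (v, v, z), (v, w, z), (w, m, q), (z, z, z)}.
Keep only column(s) F, D: {(a, v), (b, n), (c, d), (k, b), (k, u), (m, q), (n, r), (u, k), (v, z), (w, z), (z, z)}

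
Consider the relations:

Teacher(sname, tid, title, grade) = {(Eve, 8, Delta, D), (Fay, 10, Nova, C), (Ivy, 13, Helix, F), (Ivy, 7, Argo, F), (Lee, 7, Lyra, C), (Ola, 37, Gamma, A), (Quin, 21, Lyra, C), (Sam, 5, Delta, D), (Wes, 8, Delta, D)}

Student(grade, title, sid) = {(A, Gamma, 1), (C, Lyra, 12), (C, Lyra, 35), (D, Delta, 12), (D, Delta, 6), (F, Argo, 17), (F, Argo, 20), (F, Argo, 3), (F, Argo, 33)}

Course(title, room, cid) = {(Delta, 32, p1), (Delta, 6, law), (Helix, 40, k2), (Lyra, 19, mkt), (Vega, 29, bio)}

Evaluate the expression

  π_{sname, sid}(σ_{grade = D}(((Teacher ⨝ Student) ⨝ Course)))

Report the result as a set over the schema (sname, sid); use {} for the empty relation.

Natural join on title, grade: {(Eve, 8, Delta, D, 12), (Eve, 8, Delta, D, 6), (Ivy, 7, Argo, F, 17), (Ivy, 7, Argo, F, 20), (Ivy, 7, Argo, F, 3), (Ivy, 7, Argo, F, 33), (Lee, 7, Lyra, C, 12), (Lee, 7, Lyra, C, 35), (Ola, 37, Gamma, A, 1), (Quin, 21, Lyra, C, 12), (Quin, 21, Lyra, C, 35), (Sam, 5, Delta, D, 12), (Sam, 5, Delta, D, 6), (Wes, 8, Delta, D, 12), (Wes, 8, Delta, D, 6)}
Natural join on title: {(Eve, 8, Delta, D, 12, 32, p1), (Eve, 8, Delta, D, 12, 6, law), (Eve, 8, Delta, D, 6, 32, p1), (Eve, 8, Delta, D, 6, 6, law), (Lee, 7, Lyra, C, 12, 19, mkt), (Lee, 7, Lyra, C, 35, 19, mkt), (Quin, 21, Lyra, C, 12, 19, mkt), (Quin, 21, Lyra, C, 35, 19, mkt), (Sam, 5, Delta, D, 12, 32, p1), (Sam, 5, Delta, D, 12, 6, law), (Sam, 5, Delta, D, 6, 32, p1), (Sam, 5, Delta, D, 6, 6, law), (Wes, 8, Delta, D, 12, 32, p1), (Wes, 8, Delta, D, 12, 6, law), (Wes, 8, Delta, D, 6, 32, p1), (Wes, 8, Delta, D, 6, 6, law)}
Apply σ_{grade = D}; surviving tuples: {(Eve, 8, Delta, D, 12, 32, p1), (Eve, 8, Delta, D, 12, 6, law), (Eve, 8, Delta, D, 6, 32, p1), (Eve, 8, Delta, D, 6, 6, law), (Sam, 5, Delta, D, 12, 32, p1), (Sam, 5, Delta, D, 12, 6, law), (Sam, 5, Delta, D, 6, 32, p1), (Sam, 5, Delta, D, 6, 6, law), (Wes, 8, Delta, D, 12, 32, p1), (Wes, 8, Delta, D, 12, 6, law), (Wes, 8, Delta, D, 6, 32, p1), (Wes, 8, Delta, D, 6, 6, law)}
π_{sname, sid} gives {(Eve, 12), (Eve, 6), (Sam, 12), (Sam, 6), (Wes, 12), (Wes, 6)} (6 duplicate(s) eliminated).

{(Eve, 12), (Eve, 6), (Sam, 12), (Sam, 6), (Wes, 12), (Wes, 6)}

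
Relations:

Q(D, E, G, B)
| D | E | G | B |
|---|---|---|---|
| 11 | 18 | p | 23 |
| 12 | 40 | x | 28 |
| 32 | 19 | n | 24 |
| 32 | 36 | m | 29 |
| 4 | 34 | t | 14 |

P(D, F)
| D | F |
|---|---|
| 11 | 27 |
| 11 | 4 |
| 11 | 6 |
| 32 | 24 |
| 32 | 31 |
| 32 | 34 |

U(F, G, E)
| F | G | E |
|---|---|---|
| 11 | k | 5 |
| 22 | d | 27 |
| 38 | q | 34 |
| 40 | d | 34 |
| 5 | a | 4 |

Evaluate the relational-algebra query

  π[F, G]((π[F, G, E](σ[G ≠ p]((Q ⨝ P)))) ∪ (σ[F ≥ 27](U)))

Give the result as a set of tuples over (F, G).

{(24, m), (24, n), (31, m), (31, n), (34, m), (34, n), (38, q), (40, d)}

Q ⋈ P (natural join on D): {(11, 18, p, 23, 27), (11, 18, p, 23, 4), (11, 18, p, 23, 6), (32, 19, n, 24, 24), (32, 19, n, 24, 31), (32, 19, n, 24, 34), (32, 36, m, 29, 24), (32, 36, m, 29, 31), (32, 36, m, 29, 34)}
Filtering on G ≠ p leaves {(32, 19, n, 24, 24), (32, 19, n, 24, 31), (32, 19, n, 24, 34), (32, 36, m, 29, 24), (32, 36, m, 29, 31), (32, 36, m, 29, 34)}.
π_{F, G, E} gives {(24, m, 36), (24, n, 19), (31, m, 36), (31, n, 19), (34, m, 36), (34, n, 19)}.
Filtering on F ≥ 27 leaves {(38, q, 34), (40, d, 34)}.
Union: {(24, m, 36), (24, n, 19), (31, m, 36), (31, n, 19), (34, m, 36), (34, n, 19)} with {(38, q, 34), (40, d, 34)} → {(24, m, 36), (24, n, 19), (31, m, 36), (31, n, 19), (34, m, 36), (34, n, 19), (38, q, 34), (40, d, 34)}
π_{F, G} gives {(24, m), (24, n), (31, m), (31, n), (34, m), (34, n), (38, q), (40, d)}.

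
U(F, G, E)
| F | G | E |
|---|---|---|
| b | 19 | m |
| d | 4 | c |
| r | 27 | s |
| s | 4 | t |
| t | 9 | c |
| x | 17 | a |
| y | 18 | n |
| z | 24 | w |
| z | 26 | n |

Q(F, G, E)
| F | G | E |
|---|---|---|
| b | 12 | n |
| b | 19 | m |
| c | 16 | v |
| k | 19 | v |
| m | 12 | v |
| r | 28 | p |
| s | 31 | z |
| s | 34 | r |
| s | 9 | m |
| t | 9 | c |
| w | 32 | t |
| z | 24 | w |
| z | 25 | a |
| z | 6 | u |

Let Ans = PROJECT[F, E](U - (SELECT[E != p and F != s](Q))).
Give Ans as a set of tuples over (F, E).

Selection E != p and F != s: {(b, 12, n), (b, 19, m), (c, 16, v), (k, 19, v), (m, 12, v), (t, 9, c), (w, 32, t), (z, 24, w), (z, 25, a), (z, 6, u)}
Taking the difference: {(d, 4, c), (r, 27, s), (s, 4, t), (x, 17, a), (y, 18, n), (z, 26, n)}
π_{F, E} gives {(d, c), (r, s), (s, t), (x, a), (y, n), (z, n)}.

{(d, c), (r, s), (s, t), (x, a), (y, n), (z, n)}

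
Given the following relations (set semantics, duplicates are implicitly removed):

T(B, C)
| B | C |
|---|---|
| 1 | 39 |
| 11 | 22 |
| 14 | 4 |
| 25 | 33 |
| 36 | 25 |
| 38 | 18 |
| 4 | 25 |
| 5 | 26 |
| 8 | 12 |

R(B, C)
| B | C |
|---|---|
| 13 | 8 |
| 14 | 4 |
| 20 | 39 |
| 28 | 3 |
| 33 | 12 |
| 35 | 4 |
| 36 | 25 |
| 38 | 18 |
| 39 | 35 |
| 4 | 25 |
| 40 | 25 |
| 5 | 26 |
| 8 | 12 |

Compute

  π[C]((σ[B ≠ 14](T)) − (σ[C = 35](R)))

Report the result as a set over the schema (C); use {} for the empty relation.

{12, 18, 22, 25, 26, 33, 39}

Filtering on B ≠ 14 leaves {(1, 39), (11, 22), (25, 33), (36, 25), (38, 18), (4, 25), (5, 26), (8, 12)}.
Filtering on C = 35 leaves {(39, 35)}.
Set difference of the two operands is {(1, 39), (11, 22), (25, 33), (36, 25), (38, 18), (4, 25), (5, 26), (8, 12)}.
Projecting to C (1 duplicate(s) eliminated): {12, 18, 22, 25, 26, 33, 39}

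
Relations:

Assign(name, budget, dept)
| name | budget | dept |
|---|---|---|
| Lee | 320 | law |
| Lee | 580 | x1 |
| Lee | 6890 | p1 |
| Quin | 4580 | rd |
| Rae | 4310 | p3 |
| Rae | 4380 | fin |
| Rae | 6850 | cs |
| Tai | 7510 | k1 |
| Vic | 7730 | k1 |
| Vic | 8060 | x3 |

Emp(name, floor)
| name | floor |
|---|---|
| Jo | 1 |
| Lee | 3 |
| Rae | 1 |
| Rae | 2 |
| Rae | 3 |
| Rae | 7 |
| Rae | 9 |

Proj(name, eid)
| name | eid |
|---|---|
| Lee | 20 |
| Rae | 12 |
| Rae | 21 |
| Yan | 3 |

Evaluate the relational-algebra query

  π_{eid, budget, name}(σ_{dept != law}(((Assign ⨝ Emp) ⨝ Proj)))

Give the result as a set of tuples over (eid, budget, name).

Joining Assign and Emp on name yields {(Lee, 320, law, 3), (Lee, 580, x1, 3), (Lee, 6890, p1, 3), (Rae, 4310, p3, 1), (Rae, 4310, p3, 2), (Rae, 4310, p3, 3), (Rae, 4310, p3, 7), (Rae, 4310, p3, 9), (Rae, 4380, fin, 1), (Rae, 4380, fin, 2), (Rae, 4380, fin, 3), (Rae, 4380, fin, 7), (Rae, 4380, fin, 9), (Rae, 6850, cs, 1), (Rae, 6850, cs, 2), (Rae, 6850, cs, 3), (Rae, 6850, cs, 7), (Rae, 6850, cs, 9)}.
Joining (Assign ⨝ Emp) and Proj on name yields {(Lee, 320, law, 3, 20), (Lee, 580, x1, 3, 20), (Lee, 6890, p1, 3, 20), (Rae, 4310, p3, 1, 12), (Rae, 4310, p3, 1, 21), (Rae, 4310, p3, 2, 12), (Rae, 4310, p3, 2, 21), (Rae, 4310, p3, 3, 12), (Rae, 4310, p3, 3, 21), (Rae, 4310, p3, 7, 12), (Rae, 4310, p3, 7, 21), (Rae, 4310, p3, 9, 12), (Rae, 4310, p3, 9, 21), (Rae, 4380, fin, 1, 12), (Rae, 4380, fin, 1, 21), (Rae, 4380, fin, 2, 12), (Rae, 4380, fin, 2, 21), (Rae, 4380, fin, 3, 12), (Rae, 4380, fin, 3, 21), (Rae, 4380, fin, 7, 12), (Rae, 4380, fin, 7, 21), (Rae, 4380, fin, 9, 12), (Rae, 4380, fin, 9, 21), (Rae, 6850, cs, 1, 12), (Rae, 6850, cs, 1, 21), (Rae, 6850, cs, 2, 12), (Rae, 6850, cs, 2, 21), (Rae, 6850, cs, 3, 12), (Rae, 6850, cs, 3, 21), (Rae, 6850, cs, 7, 12), (Rae, 6850, cs, 7, 21), (Rae, 6850, cs, 9, 12), (Rae, 6850, cs, 9, 21)}.
Selection dept != law: {(Lee, 580, x1, 3, 20), (Lee, 6890, p1, 3, 20), (Rae, 4310, p3, 1, 12), (Rae, 4310, p3, 1, 21), (Rae, 4310, p3, 2, 12), (Rae, 4310, p3, 2, 21), (Rae, 4310, p3, 3, 12), (Rae, 4310, p3, 3, 21), (Rae, 4310, p3, 7, 12), (Rae, 4310, p3, 7, 21), (Rae, 4310, p3, 9, 12), (Rae, 4310, p3, 9, 21), (Rae, 4380, fin, 1, 12), (Rae, 4380, fin, 1, 21), (Rae, 4380, fin, 2, 12), (Rae, 4380, fin, 2, 21), (Rae, 4380, fin, 3, 12), (Rae, 4380, fin, 3, 21), (Rae, 4380, fin, 7, 12), (Rae, 4380, fin, 7, 21), (Rae, 4380, fin, 9, 12), (Rae, 4380, fin, 9, 21), (Rae, 6850, cs, 1, 12), (Rae, 6850, cs, 1, 21), (Rae, 6850, cs, 2, 12), (Rae, 6850, cs, 2, 21), (Rae, 6850, cs, 3, 12), (Rae, 6850, cs, 3, 21), (Rae, 6850, cs, 7, 12), (Rae, 6850, cs, 7, 21), (Rae, 6850, cs, 9, 12), (Rae, 6850, cs, 9, 21)}
Keep only column(s) eid, budget, name (24 duplicate(s) eliminated): {(12, 4310, Rae), (12, 4380, Rae), (12, 6850, Rae), (20, 580, Lee), (20, 6890, Lee), (21, 4310, Rae), (21, 4380, Rae), (21, 6850, Rae)}

{(12, 4310, Rae), (12, 4380, Rae), (12, 6850, Rae), (20, 580, Lee), (20, 6890, Lee), (21, 4310, Rae), (21, 4380, Rae), (21, 6850, Rae)}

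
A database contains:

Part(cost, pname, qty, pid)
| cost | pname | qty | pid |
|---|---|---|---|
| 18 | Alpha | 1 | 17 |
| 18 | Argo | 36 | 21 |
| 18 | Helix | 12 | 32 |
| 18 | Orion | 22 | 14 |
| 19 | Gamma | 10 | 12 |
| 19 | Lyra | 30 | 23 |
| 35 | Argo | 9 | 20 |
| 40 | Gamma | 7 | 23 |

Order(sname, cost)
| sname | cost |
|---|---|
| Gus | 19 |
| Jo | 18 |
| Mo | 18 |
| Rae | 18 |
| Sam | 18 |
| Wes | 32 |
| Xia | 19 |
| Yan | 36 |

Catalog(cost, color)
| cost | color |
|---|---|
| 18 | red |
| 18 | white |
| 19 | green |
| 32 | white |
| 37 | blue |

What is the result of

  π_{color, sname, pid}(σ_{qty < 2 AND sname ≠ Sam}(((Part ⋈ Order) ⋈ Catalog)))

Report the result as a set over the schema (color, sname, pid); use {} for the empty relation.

{(red, Jo, 17), (red, Mo, 17), (red, Rae, 17), (white, Jo, 17), (white, Mo, 17), (white, Rae, 17)}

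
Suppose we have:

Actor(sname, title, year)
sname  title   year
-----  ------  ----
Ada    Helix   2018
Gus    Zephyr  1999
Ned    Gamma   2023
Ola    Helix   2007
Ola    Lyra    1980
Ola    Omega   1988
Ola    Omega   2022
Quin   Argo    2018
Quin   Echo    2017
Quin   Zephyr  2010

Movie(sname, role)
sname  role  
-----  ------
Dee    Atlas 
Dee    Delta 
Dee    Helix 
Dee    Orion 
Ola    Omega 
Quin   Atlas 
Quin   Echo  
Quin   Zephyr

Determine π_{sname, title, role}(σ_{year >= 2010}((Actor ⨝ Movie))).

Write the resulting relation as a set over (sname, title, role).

{(Ola, Omega, Omega), (Quin, Argo, Atlas), (Quin, Argo, Echo), (Quin, Argo, Zephyr), (Quin, Echo, Atlas), (Quin, Echo, Echo), (Quin, Echo, Zephyr), (Quin, Zephyr, Atlas), (Quin, Zephyr, Echo), (Quin, Zephyr, Zephyr)}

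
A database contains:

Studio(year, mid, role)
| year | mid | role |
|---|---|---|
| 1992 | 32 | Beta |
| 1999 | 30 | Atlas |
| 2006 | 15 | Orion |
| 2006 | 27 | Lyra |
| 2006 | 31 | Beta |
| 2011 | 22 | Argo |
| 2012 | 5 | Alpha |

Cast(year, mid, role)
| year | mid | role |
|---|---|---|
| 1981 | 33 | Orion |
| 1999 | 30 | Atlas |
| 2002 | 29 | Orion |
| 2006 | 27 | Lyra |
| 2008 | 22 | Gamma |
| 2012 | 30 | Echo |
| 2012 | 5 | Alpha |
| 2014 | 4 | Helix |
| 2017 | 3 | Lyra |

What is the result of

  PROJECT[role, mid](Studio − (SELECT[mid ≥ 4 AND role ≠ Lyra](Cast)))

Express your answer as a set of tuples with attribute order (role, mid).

{(Argo, 22), (Beta, 31), (Beta, 32), (Lyra, 27), (Orion, 15)}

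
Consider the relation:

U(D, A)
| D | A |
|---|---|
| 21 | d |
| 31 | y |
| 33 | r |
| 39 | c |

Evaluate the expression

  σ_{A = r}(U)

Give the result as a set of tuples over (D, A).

{(33, r)}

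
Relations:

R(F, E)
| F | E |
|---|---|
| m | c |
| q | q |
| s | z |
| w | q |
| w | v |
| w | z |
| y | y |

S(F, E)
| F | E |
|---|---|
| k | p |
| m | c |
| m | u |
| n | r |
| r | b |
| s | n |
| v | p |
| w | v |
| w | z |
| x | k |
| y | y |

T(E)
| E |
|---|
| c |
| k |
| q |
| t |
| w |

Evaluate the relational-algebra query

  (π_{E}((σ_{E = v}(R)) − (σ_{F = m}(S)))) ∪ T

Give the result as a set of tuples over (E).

{c, k, q, t, v, w}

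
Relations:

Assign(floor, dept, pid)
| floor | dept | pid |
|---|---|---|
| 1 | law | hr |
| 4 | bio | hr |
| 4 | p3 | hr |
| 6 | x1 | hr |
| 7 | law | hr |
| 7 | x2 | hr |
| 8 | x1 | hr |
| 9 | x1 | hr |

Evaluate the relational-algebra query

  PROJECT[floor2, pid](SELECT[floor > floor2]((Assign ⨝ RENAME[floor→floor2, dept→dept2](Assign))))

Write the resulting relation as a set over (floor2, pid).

{(1, hr), (4, hr), (6, hr), (7, hr), (8, hr)}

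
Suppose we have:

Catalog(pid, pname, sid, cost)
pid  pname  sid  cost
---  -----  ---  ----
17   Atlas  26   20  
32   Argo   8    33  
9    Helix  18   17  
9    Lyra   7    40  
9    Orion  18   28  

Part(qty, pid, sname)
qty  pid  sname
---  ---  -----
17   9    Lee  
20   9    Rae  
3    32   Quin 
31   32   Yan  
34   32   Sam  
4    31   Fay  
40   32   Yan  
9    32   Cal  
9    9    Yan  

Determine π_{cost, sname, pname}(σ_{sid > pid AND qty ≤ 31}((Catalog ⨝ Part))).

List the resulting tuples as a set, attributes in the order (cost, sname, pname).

{(17, Lee, Helix), (17, Rae, Helix), (17, Yan, Helix), (28, Lee, Orion), (28, Rae, Orion), (28, Yan, Orion)}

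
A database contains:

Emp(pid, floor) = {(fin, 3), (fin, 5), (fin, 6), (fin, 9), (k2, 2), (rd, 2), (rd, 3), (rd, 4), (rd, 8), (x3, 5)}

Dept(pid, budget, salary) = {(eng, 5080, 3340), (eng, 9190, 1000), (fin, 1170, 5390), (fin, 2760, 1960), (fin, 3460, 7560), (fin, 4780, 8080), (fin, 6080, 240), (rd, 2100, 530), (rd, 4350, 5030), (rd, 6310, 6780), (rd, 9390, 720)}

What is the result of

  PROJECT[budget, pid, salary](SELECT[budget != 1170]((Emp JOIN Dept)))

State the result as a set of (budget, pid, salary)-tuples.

{(2100, rd, 530), (2760, fin, 1960), (3460, fin, 7560), (4350, rd, 5030), (4780, fin, 8080), (6080, fin, 240), (6310, rd, 6780), (9390, rd, 720)}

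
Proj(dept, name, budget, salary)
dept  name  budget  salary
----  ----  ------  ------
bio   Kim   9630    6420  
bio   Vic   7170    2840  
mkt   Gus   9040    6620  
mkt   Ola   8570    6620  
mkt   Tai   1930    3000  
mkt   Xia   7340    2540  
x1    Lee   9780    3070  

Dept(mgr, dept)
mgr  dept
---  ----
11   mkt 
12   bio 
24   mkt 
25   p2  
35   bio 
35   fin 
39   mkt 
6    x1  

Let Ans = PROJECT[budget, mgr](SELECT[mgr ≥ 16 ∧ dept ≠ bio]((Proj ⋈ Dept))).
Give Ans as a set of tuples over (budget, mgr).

{(1930, 24), (1930, 39), (7340, 24), (7340, 39), (8570, 24), (8570, 39), (9040, 24), (9040, 39)}

Joining Proj and Dept on dept yields {(bio, Kim, 9630, 6420, 12), (bio, Kim, 9630, 6420, 35), (bio, Vic, 7170, 2840, 12), (bio, Vic, 7170, 2840, 35), (mkt, Gus, 9040, 6620, 11), (mkt, Gus, 9040, 6620, 24), (mkt, Gus, 9040, 6620, 39), (mkt, Ola, 8570, 6620, 11), (mkt, Ola, 8570, 6620, 24), (mkt, Ola, 8570, 6620, 39), (mkt, Tai, 1930, 3000, 11), (mkt, Tai, 1930, 3000, 24), (mkt, Tai, 1930, 3000, 39), (mkt, Xia, 7340, 2540, 11), (mkt, Xia, 7340, 2540, 24), (mkt, Xia, 7340, 2540, 39), (x1, Lee, 9780, 3070, 6)}.
Apply σ_{mgr ≥ 16 ∧ dept ≠ bio}; surviving tuples: {(mkt, Gus, 9040, 6620, 24), (mkt, Gus, 9040, 6620, 39), (mkt, Ola, 8570, 6620, 24), (mkt, Ola, 8570, 6620, 39), (mkt, Tai, 1930, 3000, 24), (mkt, Tai, 1930, 3000, 39), (mkt, Xia, 7340, 2540, 24), (mkt, Xia, 7340, 2540, 39)}
π_{budget, mgr} gives {(1930, 24), (1930, 39), (7340, 24), (7340, 39), (8570, 24), (8570, 39), (9040, 24), (9040, 39)}.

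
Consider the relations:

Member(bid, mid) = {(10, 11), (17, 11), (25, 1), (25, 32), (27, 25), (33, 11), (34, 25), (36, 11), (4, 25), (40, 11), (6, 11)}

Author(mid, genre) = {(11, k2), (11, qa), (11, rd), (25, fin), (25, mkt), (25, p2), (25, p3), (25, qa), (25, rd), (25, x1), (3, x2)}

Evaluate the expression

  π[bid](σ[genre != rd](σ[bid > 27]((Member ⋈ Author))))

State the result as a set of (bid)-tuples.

{33, 34, 36, 40}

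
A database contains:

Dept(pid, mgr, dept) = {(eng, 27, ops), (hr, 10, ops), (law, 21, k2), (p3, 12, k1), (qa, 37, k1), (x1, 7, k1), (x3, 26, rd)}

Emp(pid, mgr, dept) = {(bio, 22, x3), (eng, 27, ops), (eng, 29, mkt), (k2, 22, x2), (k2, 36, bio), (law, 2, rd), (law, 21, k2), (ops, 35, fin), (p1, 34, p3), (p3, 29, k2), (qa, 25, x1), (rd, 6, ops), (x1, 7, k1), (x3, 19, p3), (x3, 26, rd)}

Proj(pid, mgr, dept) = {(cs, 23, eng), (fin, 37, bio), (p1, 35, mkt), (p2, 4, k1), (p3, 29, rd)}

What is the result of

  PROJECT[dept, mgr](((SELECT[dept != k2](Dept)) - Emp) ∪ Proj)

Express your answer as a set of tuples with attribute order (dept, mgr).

σ[dept != k2]: keep tuples satisfying dept != k2 → {(eng, 27, ops), (hr, 10, ops), (p3, 12, k1), (qa, 37, k1), (x1, 7, k1), (x3, 26, rd)}
Set difference of the two operands is {(hr, 10, ops), (p3, 12, k1), (qa, 37, k1)}.
Set union of the two operands is {(cs, 23, eng), (fin, 37, bio), (hr, 10, ops), (p1, 35, mkt), (p2, 4, k1), (p3, 12, k1), (p3, 29, rd), (qa, 37, k1)}.
π_{dept, mgr} gives {(bio, 37), (eng, 23), (k1, 12), (k1, 37), (k1, 4), (mkt, 35), (ops, 10), (rd, 29)}.

{(bio, 37), (eng, 23), (k1, 12), (k1, 37), (k1, 4), (mkt, 35), (ops, 10), (rd, 29)}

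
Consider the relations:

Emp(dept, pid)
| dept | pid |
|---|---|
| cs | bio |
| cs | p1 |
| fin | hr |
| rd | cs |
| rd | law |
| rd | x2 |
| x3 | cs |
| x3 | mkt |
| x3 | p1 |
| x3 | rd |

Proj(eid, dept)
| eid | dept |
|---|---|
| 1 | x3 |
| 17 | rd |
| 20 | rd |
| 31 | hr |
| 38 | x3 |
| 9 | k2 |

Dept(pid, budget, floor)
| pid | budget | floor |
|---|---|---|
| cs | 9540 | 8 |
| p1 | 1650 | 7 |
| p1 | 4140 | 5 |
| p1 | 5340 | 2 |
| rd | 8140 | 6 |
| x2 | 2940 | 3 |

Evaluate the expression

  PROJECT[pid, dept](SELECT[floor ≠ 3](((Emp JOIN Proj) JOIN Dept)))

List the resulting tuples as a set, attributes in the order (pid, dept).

Emp ⋈ Proj (natural join on dept): {(rd, cs, 17), (rd, cs, 20), (rd, law, 17), (rd, law, 20), (rd, x2, 17), (rd, x2, 20), (x3, cs, 1), (x3, cs, 38), (x3, mkt, 1), (x3, mkt, 38), (x3, p1, 1), (x3, p1, 38), (x3, rd, 1), (x3, rd, 38)}
(Emp JOIN Proj) ⋈ Dept (natural join on pid): {(rd, cs, 17, 9540, 8), (rd, cs, 20, 9540, 8), (rd, x2, 17, 2940, 3), (rd, x2, 20, 2940, 3), (x3, cs, 1, 9540, 8), (x3, cs, 38, 9540, 8), (x3, p1, 1, 1650, 7), (x3, p1, 1, 4140, 5), (x3, p1, 1, 5340, 2), (x3, p1, 38, 1650, 7), (x3, p1, 38, 4140, 5), (x3, p1, 38, 5340, 2), (x3, rd, 1, 8140, 6), (x3, rd, 38, 8140, 6)}
σ[floor ≠ 3]: keep tuples satisfying floor ≠ 3 → {(rd, cs, 17, 9540, 8), (rd, cs, 20, 9540, 8), (x3, cs, 1, 9540, 8), (x3, cs, 38, 9540, 8), (x3, p1, 1, 1650, 7), (x3, p1, 1, 4140, 5), (x3, p1, 1, 5340, 2), (x3, p1, 38, 1650, 7), (x3, p1, 38, 4140, 5), (x3, p1, 38, 5340, 2), (x3, rd, 1, 8140, 6), (x3, rd, 38, 8140, 6)}
π_{pid, dept} gives {(cs, rd), (cs, x3), (p1, x3), (rd, x3)} (8 duplicate(s) eliminated).

{(cs, rd), (cs, x3), (p1, x3), (rd, x3)}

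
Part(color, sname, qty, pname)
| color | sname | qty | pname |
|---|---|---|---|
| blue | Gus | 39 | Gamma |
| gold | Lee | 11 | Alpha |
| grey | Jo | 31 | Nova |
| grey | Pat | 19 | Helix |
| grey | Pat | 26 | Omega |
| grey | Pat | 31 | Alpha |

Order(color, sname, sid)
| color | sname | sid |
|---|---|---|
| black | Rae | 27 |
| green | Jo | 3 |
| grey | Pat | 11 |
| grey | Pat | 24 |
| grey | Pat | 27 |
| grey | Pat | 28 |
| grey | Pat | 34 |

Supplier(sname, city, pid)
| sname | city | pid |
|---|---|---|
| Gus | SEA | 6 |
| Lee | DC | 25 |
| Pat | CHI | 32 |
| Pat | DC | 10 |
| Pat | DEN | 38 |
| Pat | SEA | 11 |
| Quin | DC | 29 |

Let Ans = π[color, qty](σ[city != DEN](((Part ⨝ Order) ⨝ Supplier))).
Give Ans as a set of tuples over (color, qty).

{(grey, 19), (grey, 26), (grey, 31)}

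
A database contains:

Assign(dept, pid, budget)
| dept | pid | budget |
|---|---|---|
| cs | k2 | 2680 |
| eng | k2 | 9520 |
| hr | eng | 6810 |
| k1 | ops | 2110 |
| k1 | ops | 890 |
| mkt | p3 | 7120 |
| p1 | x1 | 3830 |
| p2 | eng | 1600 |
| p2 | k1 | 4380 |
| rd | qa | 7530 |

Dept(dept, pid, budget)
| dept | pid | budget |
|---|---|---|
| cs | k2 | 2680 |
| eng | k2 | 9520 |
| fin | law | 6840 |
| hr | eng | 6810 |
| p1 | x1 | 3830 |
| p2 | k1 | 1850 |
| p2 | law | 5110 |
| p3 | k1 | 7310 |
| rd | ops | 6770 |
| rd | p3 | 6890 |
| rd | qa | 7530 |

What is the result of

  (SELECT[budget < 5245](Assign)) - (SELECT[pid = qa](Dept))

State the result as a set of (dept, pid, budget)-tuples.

Selection budget < 5245: {(cs, k2, 2680), (k1, ops, 2110), (k1, ops, 890), (p1, x1, 3830), (p2, eng, 1600), (p2, k1, 4380)}
Selection pid = qa: {(rd, qa, 7530)}
Set difference of the two operands is {(cs, k2, 2680), (k1, ops, 2110), (k1, ops, 890), (p1, x1, 3830), (p2, eng, 1600), (p2, k1, 4380)}.

{(cs, k2, 2680), (k1, ops, 2110), (k1, ops, 890), (p1, x1, 3830), (p2, eng, 1600), (p2, k1, 4380)}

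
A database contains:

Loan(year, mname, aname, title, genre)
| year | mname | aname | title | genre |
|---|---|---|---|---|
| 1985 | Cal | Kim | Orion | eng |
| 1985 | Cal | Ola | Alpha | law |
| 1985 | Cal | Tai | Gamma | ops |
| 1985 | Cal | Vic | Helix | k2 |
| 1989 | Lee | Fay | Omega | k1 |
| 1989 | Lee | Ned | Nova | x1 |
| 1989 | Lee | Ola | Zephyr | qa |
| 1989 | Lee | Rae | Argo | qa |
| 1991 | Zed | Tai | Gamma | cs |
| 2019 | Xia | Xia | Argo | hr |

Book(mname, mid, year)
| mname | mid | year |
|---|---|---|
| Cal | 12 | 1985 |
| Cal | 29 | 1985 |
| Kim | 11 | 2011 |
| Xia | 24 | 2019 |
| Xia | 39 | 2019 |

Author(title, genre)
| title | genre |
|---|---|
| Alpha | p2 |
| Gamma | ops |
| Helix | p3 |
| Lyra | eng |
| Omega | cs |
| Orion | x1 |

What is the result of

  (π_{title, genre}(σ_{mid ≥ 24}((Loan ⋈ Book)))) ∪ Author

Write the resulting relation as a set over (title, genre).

Natural join on year, mname: {(1985, Cal, Kim, Orion, eng, 12), (1985, Cal, Kim, Orion, eng, 29), (1985, Cal, Ola, Alpha, law, 12), (1985, Cal, Ola, Alpha, law, 29), (1985, Cal, Tai, Gamma, ops, 12), (1985, Cal, Tai, Gamma, ops, 29), (1985, Cal, Vic, Helix, k2, 12), (1985, Cal, Vic, Helix, k2, 29), (2019, Xia, Xia, Argo, hr, 24), (2019, Xia, Xia, Argo, hr, 39)}
Selection mid ≥ 24: {(1985, Cal, Kim, Orion, eng, 29), (1985, Cal, Ola, Alpha, law, 29), (1985, Cal, Tai, Gamma, ops, 29), (1985, Cal, Vic, Helix, k2, 29), (2019, Xia, Xia, Argo, hr, 24), (2019, Xia, Xia, Argo, hr, 39)}
Keep only column(s) title, genre (1 duplicate(s) eliminated): {(Alpha, law), (Argo, hr), (Gamma, ops), (Helix, k2), (Orion, eng)}
Taking the union: {(Alpha, law), (Alpha, p2), (Argo, hr), (Gamma, ops), (Helix, k2), (Helix, p3), (Lyra, eng), (Omega, cs), (Orion, eng), (Orion, x1)}

{(Alpha, law), (Alpha, p2), (Argo, hr), (Gamma, ops), (Helix, k2), (Helix, p3), (Lyra, eng), (Omega, cs), (Orion, eng), (Orion, x1)}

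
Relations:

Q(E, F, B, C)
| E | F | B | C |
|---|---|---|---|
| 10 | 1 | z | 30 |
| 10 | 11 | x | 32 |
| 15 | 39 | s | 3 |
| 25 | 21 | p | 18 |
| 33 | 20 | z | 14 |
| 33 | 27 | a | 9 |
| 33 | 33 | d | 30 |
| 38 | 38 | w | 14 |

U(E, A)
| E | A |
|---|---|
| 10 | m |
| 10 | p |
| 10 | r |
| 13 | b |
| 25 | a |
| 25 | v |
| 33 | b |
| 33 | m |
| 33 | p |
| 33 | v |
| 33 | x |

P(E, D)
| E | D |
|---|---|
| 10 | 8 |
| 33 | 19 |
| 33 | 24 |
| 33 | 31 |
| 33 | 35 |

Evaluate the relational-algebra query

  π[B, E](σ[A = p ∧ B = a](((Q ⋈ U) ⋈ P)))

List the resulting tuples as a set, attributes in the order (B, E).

{(a, 33)}

Q ⋈ U (natural join on E): {(10, 1, z, 30, m), (10, 1, z, 30, p), (10, 1, z, 30, r), (10, 11, x, 32, m), (10, 11, x, 32, p), (10, 11, x, 32, r), (25, 21, p, 18, a), (25, 21, p, 18, v), (33, 20, z, 14, b), (33, 20, z, 14, m), (33, 20, z, 14, p), (33, 20, z, 14, v), (33, 20, z, 14, x), (33, 27, a, 9, b), (33, 27, a, 9, m), (33, 27, a, 9, p), (33, 27, a, 9, v), (33, 27, a, 9, x), (33, 33, d, 30, b), (33, 33, d, 30, m), (33, 33, d, 30, p), (33, 33, d, 30, v), (33, 33, d, 30, x)}
(Q ⋈ U) ⋈ P (natural join on E): {(10, 1, z, 30, m, 8), (10, 1, z, 30, p, 8), (10, 1, z, 30, r, 8), (10, 11, x, 32, m, 8), (10, 11, x, 32, p, 8), (10, 11, x, 32, r, 8), (33, 20, z, 14, b, 19), (33, 20, z, 14, b, 24), (33, 20, z, 14, b, 31), (33, 20, z, 14, b, 35), (33, 20, z, 14, m, 19), (33, 20, z, 14, m, 24), (33, 20, z, 14, m, 31), (33, 20, z, 14, m, 35), (33, 20, z, 14, p, 19), (33, 20, z, 14, p, 24), (33, 20, z, 14, p, 31), (33, 20, z, 14, p, 35), (33, 20, z, 14, v, 19), (33, 20, z, 14, v, 24), (33, 20, z, 14, v, 31), (33, 20, z, 14, v, 35), (33, 20, z, 14, x, 19), (33, 20, z, 14, x, 24), (33, 20, z, 14, x, 31), (33, 20, z, 14, x, 35), (33, 27, a, 9, b, 19), (33, 27, a, 9, b, 24), (33, 27, a, 9, b, 31), (33, 27, a, 9, b, 35), (33, 27, a, 9, m, 19), (33, 27, a, 9, m, 24), (33, 27, a, 9, m, 31), (33, 27, a, 9, m, 35), (33, 27, a, 9, p, 19), (33, 27, a, 9, p, 24), (33, 27, a, 9, p, 31), (33, 27, a, 9, p, 35), (33, 27, a, 9, v, 19), (33, 27, a, 9, v, 24), (33, 27, a, 9, v, 31), (33, 27, a, 9, v, 35), (33, 27, a, 9, x, 19), (33, 27, a, 9, x, 24), (33, 27, a, 9, x, 31), (33, 27, a, 9, x, 35), (33, 33, d, 30, b, 19), (33, 33, d, 30, b, 24), (33, 33, d, 30, b, 31), (33, 33, d, 30, b, 35), (33, 33, d, 30, m, 19), (33, 33, d, 30, m, 24), (33, 33, d, 30, m, 31), (33, 33, d, 30, m, 35), (33, 33, d, 30, p, 19), (33, 33, d, 30, p, 24), (33, 33, d, 30, p, 31), (33, 33, d, 30, p, 35), (33, 33, d, 30, v, 19), (33, 33, d, 30, v, 24), (33, 33, d, 30, v, 31), (33, 33, d, 30, v, 35), (33, 33, d, 30, x, 19), (33, 33, d, 30, x, 24), (33, 33, d, 30, x, 31), (33, 33, d, 30, x, 35)}
Apply σ_{A = p ∧ B = a}; surviving tuples: {(33, 27, a, 9, p, 19), (33, 27, a, 9, p, 24), (33, 27, a, 9, p, 31), (33, 27, a, 9, p, 35)}
π[B, E]: project onto (B, E) (3 duplicate(s) eliminated) → {(a, 33)}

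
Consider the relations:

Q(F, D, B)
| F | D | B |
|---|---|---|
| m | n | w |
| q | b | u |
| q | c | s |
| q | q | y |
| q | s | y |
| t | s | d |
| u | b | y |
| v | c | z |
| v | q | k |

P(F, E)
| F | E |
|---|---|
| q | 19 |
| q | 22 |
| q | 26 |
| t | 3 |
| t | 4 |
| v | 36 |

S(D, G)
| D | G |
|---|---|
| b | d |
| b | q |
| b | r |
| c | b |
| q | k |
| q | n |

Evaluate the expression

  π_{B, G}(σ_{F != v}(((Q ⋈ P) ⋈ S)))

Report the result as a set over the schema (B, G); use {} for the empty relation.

Joining Q and P on F yields {(q, b, u, 19), (q, b, u, 22), (q, b, u, 26), (q, c, s, 19), (q, c, s, 22), (q, c, s, 26), (q, q, y, 19), (q, q, y, 22), (q, q, y, 26), (q, s, y, 19), (q, s, y, 22), (q, s, y, 26), (t, s, d, 3), (t, s, d, 4), (v, c, z, 36), (v, q, k, 36)}.
Joining (Q ⋈ P) and S on D yields {(q, b, u, 19, d), (q, b, u, 19, q), (q, b, u, 19, r), (q, b, u, 22, d), (q, b, u, 22, q), (q, b, u, 22, r), (q, b, u, 26, d), (q, b, u, 26, q), (q, b, u, 26, r), (q, c, s, 19, b), (q, c, s, 22, b), (q, c, s, 26, b), (q, q, y, 19, k), (q, q, y, 19, n), (q, q, y, 22, k), (q, q, y, 22, n), (q, q, y, 26, k), (q, q, y, 26, n), (v, c, z, 36, b), (v, q, k, 36, k), (v, q, k, 36, n)}.
Apply σ_{F != v}; surviving tuples: {(q, b, u, 19, d), (q, b, u, 19, q), (q, b, u, 19, r), (q, b, u, 22, d), (q, b, u, 22, q), (q, b, u, 22, r), (q, b, u, 26, d), (q, b, u, 26, q), (q, b, u, 26, r), (q, c, s, 19, b), (q, c, s, 22, b), (q, c, s, 26, b), (q, q, y, 19, k), (q, q, y, 19, n), (q, q, y, 22, k), (q, q, y, 22, n), (q, q, y, 26, k), (q, q, y, 26, n)}
Projecting to B, G (12 duplicate(s) eliminated): {(s, b), (u, d), (u, q), (u, r), (y, k), (y, n)}

{(s, b), (u, d), (u, q), (u, r), (y, k), (y, n)}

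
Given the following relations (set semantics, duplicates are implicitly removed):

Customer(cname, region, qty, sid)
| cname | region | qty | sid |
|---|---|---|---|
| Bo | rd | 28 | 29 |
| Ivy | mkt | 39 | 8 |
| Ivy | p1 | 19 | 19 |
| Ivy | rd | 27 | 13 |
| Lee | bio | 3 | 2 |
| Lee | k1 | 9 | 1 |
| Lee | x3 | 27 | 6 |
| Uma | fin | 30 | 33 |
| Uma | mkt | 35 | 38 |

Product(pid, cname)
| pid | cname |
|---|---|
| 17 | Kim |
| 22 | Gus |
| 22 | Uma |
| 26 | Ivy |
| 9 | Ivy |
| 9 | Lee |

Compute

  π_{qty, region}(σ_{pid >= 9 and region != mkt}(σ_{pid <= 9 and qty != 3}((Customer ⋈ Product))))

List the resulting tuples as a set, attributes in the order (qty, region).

Customer ⋈ Product (natural join on cname): {(Ivy, mkt, 39, 8, 26), (Ivy, mkt, 39, 8, 9), (Ivy, p1, 19, 19, 26), (Ivy, p1, 19, 19, 9), (Ivy, rd, 27, 13, 26), (Ivy, rd, 27, 13, 9), (Lee, bio, 3, 2, 9), (Lee, k1, 9, 1, 9), (Lee, x3, 27, 6, 9), (Uma, fin, 30, 33, 22), (Uma, mkt, 35, 38, 22)}
Selection pid <= 9 and qty != 3: {(Ivy, mkt, 39, 8, 9), (Ivy, p1, 19, 19, 9), (Ivy, rd, 27, 13, 9), (Lee, k1, 9, 1, 9), (Lee, x3, 27, 6, 9)}
Selection pid >= 9 and region != mkt: {(Ivy, p1, 19, 19, 9), (Ivy, rd, 27, 13, 9), (Lee, k1, 9, 1, 9), (Lee, x3, 27, 6, 9)}
Projecting to qty, region: {(19, p1), (27, rd), (27, x3), (9, k1)}

{(19, p1), (27, rd), (27, x3), (9, k1)}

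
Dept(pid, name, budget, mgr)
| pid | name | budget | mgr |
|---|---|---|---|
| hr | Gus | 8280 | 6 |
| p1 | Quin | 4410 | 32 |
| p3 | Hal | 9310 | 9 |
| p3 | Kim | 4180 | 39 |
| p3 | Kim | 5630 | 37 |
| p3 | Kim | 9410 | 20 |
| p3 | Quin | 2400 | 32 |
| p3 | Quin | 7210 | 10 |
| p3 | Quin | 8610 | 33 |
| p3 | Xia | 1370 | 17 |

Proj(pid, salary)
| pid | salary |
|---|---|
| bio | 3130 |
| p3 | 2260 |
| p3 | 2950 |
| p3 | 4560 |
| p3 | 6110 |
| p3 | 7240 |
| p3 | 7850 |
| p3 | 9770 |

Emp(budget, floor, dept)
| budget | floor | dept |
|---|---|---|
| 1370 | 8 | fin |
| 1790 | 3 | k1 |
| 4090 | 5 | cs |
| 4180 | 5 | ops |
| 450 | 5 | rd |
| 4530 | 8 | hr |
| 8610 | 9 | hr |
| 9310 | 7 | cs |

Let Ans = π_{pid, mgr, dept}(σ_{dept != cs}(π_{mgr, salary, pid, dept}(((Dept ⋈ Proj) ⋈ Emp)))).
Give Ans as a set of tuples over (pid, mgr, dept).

Joining Dept and Proj on pid yields {(p3, Hal, 9310, 9, 2260), (p3, Hal, 9310, 9, 2950), (p3, Hal, 9310, 9, 4560), (p3, Hal, 9310, 9, 6110), (p3, Hal, 9310, 9, 7240), (p3, Hal, 9310, 9, 7850), (p3, Hal, 9310, 9, 9770), (p3, Kim, 4180, 39, 2260), (p3, Kim, 4180, 39, 2950), (p3, Kim, 4180, 39, 4560), (p3, Kim, 4180, 39, 6110), (p3, Kim, 4180, 39, 7240), (p3, Kim, 4180, 39, 7850), (p3, Kim, 4180, 39, 9770), (p3, Kim, 5630, 37, 2260), (p3, Kim, 5630, 37, 2950), (p3, Kim, 5630, 37, 4560), (p3, Kim, 5630, 37, 6110), (p3, Kim, 5630, 37, 7240), (p3, Kim, 5630, 37, 7850), (p3, Kim, 5630, 37, 9770), (p3, Kim, 9410, 20, 2260), (p3, Kim, 9410, 20, 2950), (p3, Kim, 9410, 20, 4560), (p3, Kim, 9410, 20, 6110), (p3, Kim, 9410, 20, 7240), (p3, Kim, 9410, 20, 7850), (p3, Kim, 9410, 20, 9770), (p3, Quin, 2400, 32, 2260), (p3, Quin, 2400, 32, 2950), (p3, Quin, 2400, 32, 4560), (p3, Quin, 2400, 32, 6110), (p3, Quin, 2400, 32, 7240), (p3, Quin, 2400, 32, 7850), (p3, Quin, 2400, 32, 9770), (p3, Quin, 7210, 10, 2260), (p3, Quin, 7210, 10, 2950), (p3, Quin, 7210, 10, 4560), (p3, Quin, 7210, 10, 6110), (p3, Quin, 7210, 10, 7240), (p3, Quin, 7210, 10, 7850), (p3, Quin, 7210, 10, 9770), (p3, Quin, 8610, 33, 2260), (p3, Quin, 8610, 33, 2950), (p3, Quin, 8610, 33, 4560), (p3, Quin, 8610, 33, 6110), (p3, Quin, 8610, 33, 7240), (p3, Quin, 8610, 33, 7850), (p3, Quin, 8610, 33, 9770), (p3, Xia, 1370, 17, 2260), (p3, Xia, 1370, 17, 2950), (p3, Xia, 1370, 17, 4560), (p3, Xia, 1370, 17, 6110), (p3, Xia, 1370, 17, 7240), (p3, Xia, 1370, 17, 7850), (p3, Xia, 1370, 17, 9770)}.
Joining (Dept ⋈ Proj) and Emp on budget yields {(p3, Hal, 9310, 9, 2260, 7, cs), (p3, Hal, 9310, 9, 2950, 7, cs), (p3, Hal, 9310, 9, 4560, 7, cs), (p3, Hal, 9310, 9, 6110, 7, cs), (p3, Hal, 9310, 9, 7240, 7, cs), (p3, Hal, 9310, 9, 7850, 7, cs), (p3, Hal, 9310, 9, 9770, 7, cs), (p3, Kim, 4180, 39, 2260, 5, ops), (p3, Kim, 4180, 39, 2950, 5, ops), (p3, Kim, 4180, 39, 4560, 5, ops), (p3, Kim, 4180, 39, 6110, 5, ops), (p3, Kim, 4180, 39, 7240, 5, ops), (p3, Kim, 4180, 39, 7850, 5, ops), (p3, Kim, 4180, 39, 9770, 5, ops), (p3, Quin, 8610, 33, 2260, 9, hr), (p3, Quin, 8610, 33, 2950, 9, hr), (p3, Quin, 8610, 33, 4560, 9, hr), (p3, Quin, 8610, 33, 6110, 9, hr), (p3, Quin, 8610, 33, 7240, 9, hr), (p3, Quin, 8610, 33, 7850, 9, hr), (p3, Quin, 8610, 33, 9770, 9, hr), (p3, Xia, 1370, 17, 2260, 8, fin), (p3, Xia, 1370, 17, 2950, 8, fin), (p3, Xia, 1370, 17, 4560, 8, fin), (p3, Xia, 1370, 17, 6110, 8, fin), (p3, Xia, 1370, 17, 7240, 8, fin), (p3, Xia, 1370, 17, 7850, 8, fin), (p3, Xia, 1370, 17, 9770, 8, fin)}.
Keep only column(s) mgr, salary, pid, dept: {(17, 2260, p3, fin), (17, 2950, p3, fin), (17, 4560, p3, fin), (17, 6110, p3, fin), (17, 7240, p3, fin), (17, 7850, p3, fin), (17, 9770, p3, fin), (33, 2260, p3, hr), (33, 2950, p3, hr), (33, 4560, p3, hr), (33, 6110, p3, hr), (33, 7240, p3, hr), (33, 7850, p3, hr), (33, 9770, p3, hr), (39, 2260, p3, ops), (39, 2950, p3, ops), (39, 4560, p3, ops), (39, 6110, p3, ops), (39, 7240, p3, ops), (39, 7850, p3, ops), (39, 9770, p3, ops), (9, 2260, p3, cs), (9, 2950, p3, cs), (9, 4560, p3, cs), (9, 6110, p3, cs), (9, 7240, p3, cs), (9, 7850, p3, cs), (9, 9770, p3, cs)}
Selection dept != cs: {(17, 2260, p3, fin), (17, 2950, p3, fin), (17, 4560, p3, fin), (17, 6110, p3, fin), (17, 7240, p3, fin), (17, 7850, p3, fin), (17, 9770, p3, fin), (33, 2260, p3, hr), (33, 2950, p3, hr), (33, 4560, p3, hr), (33, 6110, p3, hr), (33, 7240, p3, hr), (33, 7850, p3, hr), (33, 9770, p3, hr), (39, 2260, p3, ops), (39, 2950, p3, ops), (39, 4560, p3, ops), (39, 6110, p3, ops), (39, 7240, p3, ops), (39, 7850, p3, ops), (39, 9770, p3, ops)}
Keep only column(s) pid, mgr, dept (18 duplicate(s) eliminated): {(p3, 17, fin), (p3, 33, hr), (p3, 39, ops)}

{(p3, 17, fin), (p3, 33, hr), (p3, 39, ops)}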